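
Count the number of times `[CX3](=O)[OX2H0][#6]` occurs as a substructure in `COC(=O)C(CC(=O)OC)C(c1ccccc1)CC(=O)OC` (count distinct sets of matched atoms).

3

[CX3](=O)[OX2H0][#6] is the SMARTS for an ester: a carbonyl carbon bonded to an oxygen that is itself bonded to carbon (no H on that O).
The molecule carries 3 separate instances of a methyl-ester group (-C(=O)OCH3) meeting every constraint; each maps to a distinct set of atoms, giving 3 matches.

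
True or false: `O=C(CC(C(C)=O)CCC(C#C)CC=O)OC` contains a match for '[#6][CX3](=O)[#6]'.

True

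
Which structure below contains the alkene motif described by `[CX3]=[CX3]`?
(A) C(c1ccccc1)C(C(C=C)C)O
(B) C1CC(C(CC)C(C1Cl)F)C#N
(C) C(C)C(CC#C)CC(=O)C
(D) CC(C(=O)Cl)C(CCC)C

[CX3]=[CX3] describes a non-aromatic C=C double bond between two sp2 carbons (an alkene).
(A) contains a vinyl group (-CH=CH2), which satisfies every atom and bond constraint.
(B) has an ethyl group (-CH2CH3) but its C-C bond is a single bond between CX4 carbons, not CX3=CX3.
(C) has an ethyl group (-CH2CH3) but its C-C bond is a single bond between CX4 carbons, not CX3=CX3.
(D) has an ethyl group (-CH2CH3) but its C-C bond is a single bond between CX4 carbons, not CX3=CX3.
So the answer is (A).

A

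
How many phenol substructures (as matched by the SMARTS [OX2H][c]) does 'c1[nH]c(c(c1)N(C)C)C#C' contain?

0

[OX2H][c] is the SMARTS for a phenol: a hydroxyl oxygen attached to an aromatic carbon.
No fragment in the molecule satisfies every constraint, giving 0 matches.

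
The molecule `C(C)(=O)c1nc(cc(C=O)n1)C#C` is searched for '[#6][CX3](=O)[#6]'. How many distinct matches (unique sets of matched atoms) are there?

[#6][CX3](=O)[#6] is the SMARTS for a ketone: a carbonyl carbon (no H) flanked by two carbons.
Exactly one fragment in the molecule meets all constraints, giving 1 match.

1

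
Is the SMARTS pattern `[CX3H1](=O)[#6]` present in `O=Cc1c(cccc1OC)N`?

Yes

The pattern [CX3H1](=O)[#6] describes an sp2 carbon with one H, double-bonded to O and single-bonded to carbon — an aldehyde.
The molecule carries an aldehyde (-CHO), whose atoms satisfy every constraint of the query, so the pattern matches.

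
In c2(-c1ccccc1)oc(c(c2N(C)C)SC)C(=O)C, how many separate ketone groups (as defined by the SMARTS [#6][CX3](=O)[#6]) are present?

1

[#6][CX3](=O)[#6] is the SMARTS for a ketone: a carbonyl carbon (no H) flanked by two carbons.
Exactly one fragment in the molecule meets all constraints, giving 1 match.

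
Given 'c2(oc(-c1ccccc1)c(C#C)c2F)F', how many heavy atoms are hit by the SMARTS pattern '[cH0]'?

Check the 15 heavy atoms by environment: 1× o (aromatic, H0) → no; 5× c (aromatic, H0) → match; 5× c (aromatic, H1) → no; 2× F (H0) → no; 1× C (H0) → no; 1× C (H1) → no.
That gives 5 matching atoms.

5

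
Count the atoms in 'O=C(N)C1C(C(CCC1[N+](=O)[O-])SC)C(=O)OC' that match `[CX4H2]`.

2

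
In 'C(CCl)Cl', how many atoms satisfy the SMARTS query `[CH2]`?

The query [CH2] means: aliphatic carbon with exactly two hydrogens.
Check the 4 heavy atoms by environment: 2× C (H2) → match; 2× Cl (H0) → no.
That gives 2 matching atoms.

2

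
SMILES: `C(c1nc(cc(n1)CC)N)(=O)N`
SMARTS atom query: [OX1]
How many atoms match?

Check the 12 heavy atoms by environment: 2× n (aromatic, X2) → no; 4× c (aromatic, X3) → no; 1× C (X3) → no; 1× O (X1) → match; 2× N (X3) → no; 2× C (X4) → no.
That gives 1 matching atom.

1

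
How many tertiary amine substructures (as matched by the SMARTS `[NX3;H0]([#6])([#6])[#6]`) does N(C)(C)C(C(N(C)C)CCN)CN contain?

2

[NX3;H0]([#6])([#6])[#6] is the SMARTS for a tertiary amine: a trivalent nitrogen with no H, bonded to three carbons.
The molecule carries 2 separate instances of a dimethylamino group (-N(CH3)2) meeting every constraint; each maps to a distinct set of atoms, giving 2 matches.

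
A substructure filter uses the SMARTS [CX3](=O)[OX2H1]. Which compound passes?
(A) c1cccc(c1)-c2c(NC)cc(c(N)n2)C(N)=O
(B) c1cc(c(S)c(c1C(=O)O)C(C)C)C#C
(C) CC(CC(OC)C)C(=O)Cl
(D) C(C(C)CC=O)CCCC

B

[CX3](=O)[OX2H1] describes an sp2 carbon double-bonded to O and single-bonded to an -OH oxygen (a carboxylic acid).
(A) has a primary amide (-C(=O)NH2) but the carbonyl is bonded to N, not to an -OH oxygen.
(B) contains a carboxylic acid group (-C(=O)OH), which satisfies every atom and bond constraint.
(C) has an acyl chloride (-C(=O)Cl) but the carbonyl is bonded to Cl, not to an -OH oxygen.
(D) has an aldehyde (-CHO) but there is no singly-bonded oxygen on the carbonyl carbon.
So the answer is (B).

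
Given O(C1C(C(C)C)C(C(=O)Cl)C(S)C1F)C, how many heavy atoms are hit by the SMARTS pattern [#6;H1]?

6

The query [#6;H1] means: any carbon bearing exactly one hydrogen.
Check the 15 heavy atoms by environment: 6× C (H1) → match; 1× C (H0) → no; 2× O (H0) → no; 1× Cl (H0) → no; 1× S (H1) → no; 3× C (H3) → no; 1× F (H0) → no.
That gives 6 matching atoms.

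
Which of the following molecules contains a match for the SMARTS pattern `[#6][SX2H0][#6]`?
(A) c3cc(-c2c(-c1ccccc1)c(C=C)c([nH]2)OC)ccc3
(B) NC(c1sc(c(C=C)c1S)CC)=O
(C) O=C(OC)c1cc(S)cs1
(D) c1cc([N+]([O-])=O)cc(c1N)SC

[#6][SX2H0][#6] describes an aliphatic sulfur bridging two carbons with no H on the sulfur (a thioether).
(A) has a methoxy ether (-OCH3) but the bridging atom is O, not S.
(B) has a thiol (-SH) but the sulfur has H1, not H0 bridging two carbons.
(C) has a thiol (-SH) but the sulfur has H1, not H0 bridging two carbons.
(D) contains a methylthio ether (-SCH3), which satisfies every atom and bond constraint.
So the answer is (D).

D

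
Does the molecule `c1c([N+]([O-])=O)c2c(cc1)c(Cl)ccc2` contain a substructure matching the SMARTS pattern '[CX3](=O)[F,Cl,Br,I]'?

No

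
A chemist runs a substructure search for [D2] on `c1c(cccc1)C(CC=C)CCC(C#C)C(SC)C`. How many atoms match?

11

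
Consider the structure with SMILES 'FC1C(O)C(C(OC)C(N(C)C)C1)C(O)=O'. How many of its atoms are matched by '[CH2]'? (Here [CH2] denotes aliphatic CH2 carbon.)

1

Check the 16 heavy atoms by environment: 5× C (H1) → no; 1× C (H2) → match; 1× C (H0) → no; 2× O (H0) → no; 2× O (H1) → no; 1× F (H0) → no; 3× C (H3) → no; 1× N (H0) → no.
That gives 1 matching atom.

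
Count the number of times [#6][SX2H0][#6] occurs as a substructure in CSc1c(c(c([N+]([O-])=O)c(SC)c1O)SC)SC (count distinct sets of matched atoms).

4

[#6][SX2H0][#6] is the SMARTS for a thioether: an aliphatic sulfur bridging two carbons with no H on the sulfur.
The molecule carries 4 separate instances of a methylthio ether (-SCH3) meeting every constraint; each maps to a distinct set of atoms, giving 4 matches.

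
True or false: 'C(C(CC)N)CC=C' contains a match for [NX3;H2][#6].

True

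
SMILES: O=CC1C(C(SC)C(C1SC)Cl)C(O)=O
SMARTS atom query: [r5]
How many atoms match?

5

The query [r5] means: r5 matches atoms in a five-membered ring.
Check the 15 heavy atoms by environment: 5× C (in 5-ring) → match; 2× S (acyclic) → no; 4× C (acyclic) → no; 1× Cl (acyclic) → no; 3× O (acyclic) → no.
That gives 5 matching atoms.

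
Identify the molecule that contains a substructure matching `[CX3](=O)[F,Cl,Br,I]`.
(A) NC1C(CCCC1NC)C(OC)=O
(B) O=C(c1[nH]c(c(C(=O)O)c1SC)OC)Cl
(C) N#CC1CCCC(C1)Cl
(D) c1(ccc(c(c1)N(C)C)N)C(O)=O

[CX3](=O)[F,Cl,Br,I] describes a carbonyl carbon bonded to a halogen (an acyl halide).
(A) has a methyl-ester group (-C(=O)OCH3) but the carbonyl is bonded to -O-C, not to a halogen.
(B) contains an acyl chloride (-C(=O)Cl), which satisfies every atom and bond constraint.
(C) has a chloro substituent but the Cl is not on a carbonyl carbon.
(D) has a carboxylic acid group (-C(=O)OH) but the carbonyl is bonded to -OH, not to a halogen.
So the answer is (B).

B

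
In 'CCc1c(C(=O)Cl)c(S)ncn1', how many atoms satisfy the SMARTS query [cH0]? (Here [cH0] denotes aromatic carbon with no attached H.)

The query [cH0] means: aromatic carbon with no attached hydrogen (substituted or ring-fusion).
Check the 12 heavy atoms by environment: 2× n (aromatic, H0) → no; 1× c (aromatic, H1) → no; 3× c (aromatic, H0) → match; 1× S (H1) → no; 1× C (H0) → no; 1× O (H0) → no; 1× Cl (H0) → no; 1× C (H2) → no; 1× C (H3) → no.
That gives 3 matching atoms.

3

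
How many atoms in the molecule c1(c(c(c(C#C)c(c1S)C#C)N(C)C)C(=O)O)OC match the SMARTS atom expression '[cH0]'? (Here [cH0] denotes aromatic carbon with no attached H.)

The query [cH0] means: aromatic carbon with no attached hydrogen (substituted or ring-fusion).
Check the 19 heavy atoms by environment: 6× c (aromatic, H0) → match; 1× S (H1) → no; 3× C (H0) → no; 2× O (H0) → no; 1× O (H1) → no; 3× C (H3) → no; 1× N (H0) → no; 2× C (H1) → no.
That gives 6 matching atoms.

6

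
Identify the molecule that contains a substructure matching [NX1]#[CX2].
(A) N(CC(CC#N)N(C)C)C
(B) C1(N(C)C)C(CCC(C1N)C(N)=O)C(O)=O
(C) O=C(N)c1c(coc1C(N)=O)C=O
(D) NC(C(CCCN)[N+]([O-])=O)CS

A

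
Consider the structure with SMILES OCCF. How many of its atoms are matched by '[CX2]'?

The query [CX2] means: C with X2: aliphatic carbon with exactly 2 total connections.
Check the 4 heavy atoms by environment: 2× C (X4) → no; 1× F (X1) → no; 1× O (X2) → no.
No environment satisfies the query, so 0 matching atoms.

0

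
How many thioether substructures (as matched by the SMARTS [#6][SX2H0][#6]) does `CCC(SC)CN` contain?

[#6][SX2H0][#6] is the SMARTS for a thioether: an aliphatic sulfur bridging two carbons with no H on the sulfur.
Exactly one fragment in the molecule meets all constraints, giving 1 match.

1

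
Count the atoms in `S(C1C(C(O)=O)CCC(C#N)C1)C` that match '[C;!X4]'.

2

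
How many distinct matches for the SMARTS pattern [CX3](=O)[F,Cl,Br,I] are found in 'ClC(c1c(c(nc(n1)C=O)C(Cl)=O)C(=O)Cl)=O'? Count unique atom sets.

3

[CX3](=O)[F,Cl,Br,I] is the SMARTS for an acyl halide: a carbonyl carbon bonded to a halogen.
The molecule carries 3 separate instances of an acyl chloride (-C(=O)Cl) meeting every constraint; each maps to a distinct set of atoms, giving 3 matches.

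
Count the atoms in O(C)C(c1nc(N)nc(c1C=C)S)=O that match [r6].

6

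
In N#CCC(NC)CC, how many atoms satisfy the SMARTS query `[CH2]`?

2

Check the 8 heavy atoms by environment: 2× C (H2) → match; 1× C (H1) → no; 2× C (H3) → no; 1× N (H1) → no; 1× C (H0) → no; 1× N (H0) → no.
That gives 2 matching atoms.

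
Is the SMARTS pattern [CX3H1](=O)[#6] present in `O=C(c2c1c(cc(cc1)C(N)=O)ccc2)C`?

The pattern [CX3H1](=O)[#6] describes an sp2 carbon with one H, double-bonded to O and single-bonded to carbon — an aldehyde.
The closest candidate here is an acetyl/ketone group (-C(=O)CH3), but the carbonyl carbon has H0 (two carbon neighbours), not H1. No other fragment satisfies the full query, so there is no match.

No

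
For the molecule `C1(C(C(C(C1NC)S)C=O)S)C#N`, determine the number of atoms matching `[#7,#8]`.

The query [#7,#8] means: nitrogen or oxygen (comma = OR).
Check the 13 heavy atoms by environment: 8× C → no; 2× S → no; 2× N → match; 1× O → match.
Summing the matching environments: 2 + 1 = 3 matching atoms.

3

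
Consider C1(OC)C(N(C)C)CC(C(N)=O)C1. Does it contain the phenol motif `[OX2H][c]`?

No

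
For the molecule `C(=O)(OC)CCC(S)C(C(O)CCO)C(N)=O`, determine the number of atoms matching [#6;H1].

3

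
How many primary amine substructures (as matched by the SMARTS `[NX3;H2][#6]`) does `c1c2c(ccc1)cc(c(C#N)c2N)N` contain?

2

[NX3;H2][#6] is the SMARTS for a primary amine: a trivalent nitrogen with two H attached to carbon.
The molecule carries 2 separate instances of a primary amino group (-NH2) meeting every constraint; each maps to a distinct set of atoms, giving 2 matches.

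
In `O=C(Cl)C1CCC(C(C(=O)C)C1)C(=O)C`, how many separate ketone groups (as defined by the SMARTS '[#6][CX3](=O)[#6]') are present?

2

[#6][CX3](=O)[#6] is the SMARTS for a ketone: a carbonyl carbon (no H) flanked by two carbons.
The molecule carries 2 separate instances of an acetyl/ketone group (-C(=O)CH3) meeting every constraint; each maps to a distinct set of atoms, giving 2 matches.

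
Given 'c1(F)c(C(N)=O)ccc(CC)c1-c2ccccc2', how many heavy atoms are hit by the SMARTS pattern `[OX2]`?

The query [OX2] means: aliphatic oxygen with two total connections — ether, hydroxyl, or ester single-bond O.
Check the 18 heavy atoms by environment: 12× c (aromatic, X3) → no; 1× C (X3) → no; 1× O (X1) → no; 1× N (X3) → no; 1× F (X1) → no; 2× C (X4) → no.
No environment satisfies the query, so 0 matching atoms.

0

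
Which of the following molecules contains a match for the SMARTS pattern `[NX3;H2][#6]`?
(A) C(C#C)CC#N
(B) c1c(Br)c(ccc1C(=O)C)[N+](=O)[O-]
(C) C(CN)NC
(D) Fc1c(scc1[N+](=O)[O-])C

[NX3;H2][#6] describes a trivalent nitrogen with two H attached to carbon (a primary amine).
(A) has a nitrile (-C#N) but the nitrogen is NX1 (triple-bonded), not NX3 with two H.
(B) has a nitro group (-[N+](=O)[O-]) but the nitrogen is [N+] with no H, not NX3H2.
(C) contains a primary amino group (-NH2), which satisfies every atom and bond constraint.
(D) has a nitro group (-[N+](=O)[O-]) but the nitrogen is [N+] with no H, not NX3H2.
So the answer is (C).

C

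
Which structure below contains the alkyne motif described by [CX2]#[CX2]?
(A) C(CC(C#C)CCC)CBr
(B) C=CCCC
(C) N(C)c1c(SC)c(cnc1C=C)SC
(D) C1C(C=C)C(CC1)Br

A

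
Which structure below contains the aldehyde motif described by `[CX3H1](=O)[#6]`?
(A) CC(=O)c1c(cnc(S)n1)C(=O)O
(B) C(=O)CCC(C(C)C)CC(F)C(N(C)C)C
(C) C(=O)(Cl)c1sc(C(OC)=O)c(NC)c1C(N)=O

B

[CX3H1](=O)[#6] describes an sp2 carbon with one H, double-bonded to O and single-bonded to carbon (an aldehyde).
(A) has an acetyl/ketone group (-C(=O)CH3) but the carbonyl carbon has H0 (two carbon neighbours), not H1.
(B) contains an aldehyde (-CHO), which satisfies every atom and bond constraint.
(C) has a methyl-ester group (-C(=O)OCH3) but the carbonyl carbon has H0, not H1.
So the answer is (B).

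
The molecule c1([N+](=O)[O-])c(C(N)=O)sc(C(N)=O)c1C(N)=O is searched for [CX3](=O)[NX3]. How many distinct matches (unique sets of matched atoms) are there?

3

[CX3](=O)[NX3] is the SMARTS for an amide: a carbonyl carbon bonded to a trivalent nitrogen.
The molecule carries 3 separate instances of a primary amide (-C(=O)NH2) meeting every constraint; each maps to a distinct set of atoms, giving 3 matches.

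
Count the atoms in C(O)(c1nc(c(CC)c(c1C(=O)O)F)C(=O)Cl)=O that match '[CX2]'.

0

The query [CX2] means: C with X2: aliphatic carbon with exactly 2 total connections.
Check the 18 heavy atoms by environment: 1× n (aromatic, X2) → no; 5× c (aromatic, X3) → no; 3× C (X3) → no; 3× O (X1) → no; 1× Cl (X1) → no; 1× F (X1) → no; 2× O (X2) → no; 2× C (X4) → no.
No environment satisfies the query, so 0 matching atoms.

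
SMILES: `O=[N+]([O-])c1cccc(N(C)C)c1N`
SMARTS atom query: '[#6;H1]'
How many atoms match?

The query [#6;H1] means: any carbon bearing exactly one hydrogen.
Check the 13 heavy atoms by environment: 3× c (aromatic, H0) → no; 3× c (aromatic, H1) → match; 1× N (H0) → no; 2× C (H3) → no; 1× N (H2) → no; 1× N (charge +1, H0) → no; 1× O (charge -1, H0) → no; 1× O (H0) → no.
That gives 3 matching atoms.

3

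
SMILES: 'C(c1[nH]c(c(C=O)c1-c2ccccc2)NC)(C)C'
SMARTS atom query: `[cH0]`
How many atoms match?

5

Check the 18 heavy atoms by environment: 1× n (aromatic, H1) → no; 5× c (aromatic, H0) → match; 5× c (aromatic, H1) → no; 1× N (H1) → no; 3× C (H3) → no; 2× C (H1) → no; 1× O (H0) → no.
That gives 5 matching atoms.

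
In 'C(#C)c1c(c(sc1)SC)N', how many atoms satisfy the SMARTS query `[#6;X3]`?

4

The query [#6;X3] means: any carbon (aromatic or not) with three total connections.
Check the 10 heavy atoms by environment: 1× s (aromatic, X2) → no; 4× c (aromatic, X3) → match; 1× S (X2) → no; 1× C (X4) → no; 2× C (X2) → no; 1× N (X3) → no.
That gives 4 matching atoms.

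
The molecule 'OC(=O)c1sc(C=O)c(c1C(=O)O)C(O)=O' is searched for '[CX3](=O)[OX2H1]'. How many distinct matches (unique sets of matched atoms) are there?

3

[CX3](=O)[OX2H1] is the SMARTS for a carboxylic acid: an sp2 carbon double-bonded to O and single-bonded to an -OH oxygen.
The molecule carries 3 separate instances of a carboxylic acid group (-C(=O)OH) meeting every constraint; each maps to a distinct set of atoms, giving 3 matches.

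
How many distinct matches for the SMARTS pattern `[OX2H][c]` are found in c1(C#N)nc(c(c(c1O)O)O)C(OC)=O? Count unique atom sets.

3

[OX2H][c] is the SMARTS for a phenol: a hydroxyl oxygen attached to an aromatic carbon.
The molecule carries 3 separate instances of a hydroxyl group (-OH) meeting every constraint; each maps to a distinct set of atoms, giving 3 matches.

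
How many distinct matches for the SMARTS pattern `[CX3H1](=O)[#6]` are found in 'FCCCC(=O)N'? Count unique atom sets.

0

[CX3H1](=O)[#6] is the SMARTS for an aldehyde: an sp2 carbon with one H, double-bonded to O and single-bonded to carbon.
No fragment in the molecule satisfies every constraint, giving 0 matches.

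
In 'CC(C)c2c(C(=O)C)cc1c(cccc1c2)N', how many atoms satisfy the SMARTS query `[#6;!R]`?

5

The query [#6;!R] means: carbon not in any ring.
Check the 17 heavy atoms by environment: 10× c (aromatic, in 6-ring) → no; 1× N (acyclic) → no; 5× C (acyclic) → match; 1× O (acyclic) → no.
That gives 5 matching atoms.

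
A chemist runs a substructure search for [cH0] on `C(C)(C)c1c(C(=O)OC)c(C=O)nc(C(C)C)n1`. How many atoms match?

4

The query [cH0] means: aromatic carbon with no attached hydrogen (substituted or ring-fusion).
Check the 18 heavy atoms by environment: 2× n (aromatic, H0) → no; 4× c (aromatic, H0) → match; 1× C (H0) → no; 3× O (H0) → no; 5× C (H3) → no; 3× C (H1) → no.
That gives 4 matching atoms.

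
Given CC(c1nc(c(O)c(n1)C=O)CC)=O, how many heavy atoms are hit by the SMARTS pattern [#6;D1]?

Check the 14 heavy atoms by environment: 2× n (aromatic, D2) → no; 4× c (aromatic, D3) → no; 1× C (D3) → no; 3× O (D1) → no; 2× C (D1) → match; 2× C (D2) → no.
That gives 2 matching atoms.

2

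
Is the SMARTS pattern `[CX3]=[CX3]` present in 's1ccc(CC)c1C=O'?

No

The pattern [CX3]=[CX3] describes a non-aromatic C=C double bond between two sp2 carbons — an alkene.
The closest candidate here is an ethyl group (-CH2CH3), but its C-C bond is a single bond between CX4 carbons, not CX3=CX3. No other fragment satisfies the full query, so there is no match.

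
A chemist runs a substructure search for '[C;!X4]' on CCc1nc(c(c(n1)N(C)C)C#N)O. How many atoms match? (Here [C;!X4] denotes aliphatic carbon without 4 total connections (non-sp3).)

Check the 14 heavy atoms by environment: 2× n (aromatic, X2) → no; 4× c (aromatic, X3) → no; 1× N (X3) → no; 4× C (X4) → no; 1× C (X2) → match; 1× N (X1) → no; 1× O (X2) → no.
That gives 1 matching atom.

1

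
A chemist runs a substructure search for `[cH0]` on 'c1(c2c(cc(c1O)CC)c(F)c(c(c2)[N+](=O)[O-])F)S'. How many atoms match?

8

Check the 19 heavy atoms by environment: 8× c (aromatic, H0) → match; 2× c (aromatic, H1) → no; 2× F (H0) → no; 1× C (H2) → no; 1× C (H3) → no; 1× S (H1) → no; 1× O (H1) → no; 1× N (charge +1, H0) → no; 1× O (charge -1, H0) → no; 1× O (H0) → no.
That gives 8 matching atoms.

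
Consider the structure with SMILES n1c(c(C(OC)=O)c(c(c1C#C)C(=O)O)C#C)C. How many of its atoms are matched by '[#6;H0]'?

9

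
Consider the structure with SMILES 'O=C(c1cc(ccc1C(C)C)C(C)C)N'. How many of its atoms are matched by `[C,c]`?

13

The query [C,c] means: comma = OR; matches aliphatic or aromatic carbon — same as #6.
Check the 15 heavy atoms by environment: 6× c (aromatic) → match; 7× C → match; 1× O → no; 1× N → no.
Summing the matching environments: 6 + 7 = 13 matching atoms.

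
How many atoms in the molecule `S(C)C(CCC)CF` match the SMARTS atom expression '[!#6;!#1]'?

2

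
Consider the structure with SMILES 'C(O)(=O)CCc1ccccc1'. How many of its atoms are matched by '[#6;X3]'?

7

The query [#6;X3] means: any carbon (aromatic or not) with three total connections.
Check the 11 heavy atoms by environment: 2× C (X4) → no; 1× C (X3) → match; 1× O (X1) → no; 1× O (X2) → no; 6× c (aromatic, X3) → match.
Summing the matching environments: 1 + 6 = 7 matching atoms.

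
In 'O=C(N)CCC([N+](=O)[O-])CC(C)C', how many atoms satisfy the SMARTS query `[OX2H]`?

0

The query [OX2H] means: aliphatic oxygen with two connections, one of which is H — an -OH oxygen.
Check the 13 heavy atoms by environment: 3× C (H2, X4) → no; 2× C (H1, X4) → no; 2× C (H3, X4) → no; 1× N (charge +1, H0, X3) → no; 1× O (charge -1, H0, X1) → no; 2× O (H0, X1) → no; 1× C (H0, X3) → no; 1× N (H2, X3) → no.
No environment satisfies the query, so 0 matching atoms.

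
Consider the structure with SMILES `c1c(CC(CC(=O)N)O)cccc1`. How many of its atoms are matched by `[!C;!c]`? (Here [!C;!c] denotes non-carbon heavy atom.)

The query [!C;!c] means: neither aliphatic nor aromatic carbon — same as [!#6].
Check the 13 heavy atoms by environment: 4× C → no; 2× O → match; 6× c (aromatic) → no; 1× N → match.
Summing the matching environments: 2 + 1 = 3 matching atoms.

3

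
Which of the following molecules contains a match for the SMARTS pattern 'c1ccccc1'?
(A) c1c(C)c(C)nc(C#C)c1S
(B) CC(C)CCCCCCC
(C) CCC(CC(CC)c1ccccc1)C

c1ccccc1 describes six aromatic carbons in a ring (a benzene ring).
(A) has a methyl group (-CH3) but no six-membered all-carbon aromatic ring is present.
(B) has a methyl group (-CH3) but no six-membered all-carbon aromatic ring is present.
(C) contains a phenyl ring, which satisfies every atom and bond constraint.
So the answer is (C).

C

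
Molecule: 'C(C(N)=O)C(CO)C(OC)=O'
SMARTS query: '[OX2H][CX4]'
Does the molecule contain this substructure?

The pattern [OX2H][CX4] describes a hydroxyl oxygen bound to an sp3 (X4) carbon — an aliphatic alcohol.
The molecule carries a hydroxyl group (-OH), whose atoms satisfy every constraint of the query, so the pattern matches.

Yes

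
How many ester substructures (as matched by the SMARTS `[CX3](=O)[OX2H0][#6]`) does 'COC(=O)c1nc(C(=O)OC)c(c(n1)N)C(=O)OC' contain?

3

[CX3](=O)[OX2H0][#6] is the SMARTS for an ester: a carbonyl carbon bonded to an oxygen that is itself bonded to carbon (no H on that O).
The molecule carries 3 separate instances of a methyl-ester group (-C(=O)OCH3) meeting every constraint; each maps to a distinct set of atoms, giving 3 matches.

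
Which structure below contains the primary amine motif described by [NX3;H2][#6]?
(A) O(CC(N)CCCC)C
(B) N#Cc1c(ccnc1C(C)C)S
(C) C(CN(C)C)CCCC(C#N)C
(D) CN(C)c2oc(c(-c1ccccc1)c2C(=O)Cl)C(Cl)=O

[NX3;H2][#6] describes a trivalent nitrogen with two H attached to carbon (a primary amine).
(A) contains a primary amino group (-NH2), which satisfies every atom and bond constraint.
(B) has a nitrile (-C#N) but the nitrogen is NX1 (triple-bonded), not NX3 with two H.
(C) has a nitrile (-C#N) but the nitrogen is NX1 (triple-bonded), not NX3 with two H.
(D) has a dimethylamino group (-N(CH3)2) but the nitrogen has H0, not H2.
So the answer is (A).

A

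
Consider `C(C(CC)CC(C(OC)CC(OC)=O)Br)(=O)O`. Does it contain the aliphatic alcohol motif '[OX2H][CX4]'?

The pattern [OX2H][CX4] describes a hydroxyl oxygen bound to an sp3 (X4) carbon — an aliphatic alcohol.
The closest candidate here is a carboxylic acid group (-C(=O)OH), but the -OH is on a CX3 carbonyl carbon, not a CX4 carbon. No other fragment satisfies the full query, so there is no match.

No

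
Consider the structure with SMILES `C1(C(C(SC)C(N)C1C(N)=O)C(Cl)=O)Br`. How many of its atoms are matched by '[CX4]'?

The query [CX4] means: C with X4: aliphatic carbon with exactly 4 total connections (bonds + H).
Check the 15 heavy atoms by environment: 6× C (X4) → match; 2× C (X3) → no; 2× O (X1) → no; 1× Cl (X1) → no; 1× Br (X1) → no; 2× N (X3) → no; 1× S (X2) → no.
That gives 6 matching atoms.

6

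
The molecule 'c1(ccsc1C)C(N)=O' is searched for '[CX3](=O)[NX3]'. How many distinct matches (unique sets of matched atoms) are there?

[CX3](=O)[NX3] is the SMARTS for an amide: a carbonyl carbon bonded to a trivalent nitrogen.
Exactly one fragment in the molecule meets all constraints, giving 1 match.

1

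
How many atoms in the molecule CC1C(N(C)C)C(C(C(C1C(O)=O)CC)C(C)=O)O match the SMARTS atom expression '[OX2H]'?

2

The query [OX2H] means: aliphatic oxygen with two connections, one of which is H — an -OH oxygen.
Check the 19 heavy atoms by environment: 6× C (H1, X4) → no; 5× C (H3, X4) → no; 1× N (H0, X3) → no; 2× O (H1, X2) → match; 1× C (H2, X4) → no; 2× C (H0, X3) → no; 2× O (H0, X1) → no.
That gives 2 matching atoms.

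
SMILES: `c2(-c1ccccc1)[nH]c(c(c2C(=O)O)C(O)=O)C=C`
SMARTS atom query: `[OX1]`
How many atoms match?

2

The query [OX1] means: aliphatic oxygen with one total connection — typically a carbonyl =O or an oxide.
Check the 19 heavy atoms by environment: 1× n (aromatic, X3) → no; 10× c (aromatic, X3) → no; 4× C (X3) → no; 2× O (X1) → match; 2× O (X2) → no.
That gives 2 matching atoms.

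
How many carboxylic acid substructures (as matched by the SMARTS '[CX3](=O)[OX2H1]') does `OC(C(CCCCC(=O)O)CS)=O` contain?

[CX3](=O)[OX2H1] is the SMARTS for a carboxylic acid: an sp2 carbon double-bonded to O and single-bonded to an -OH oxygen.
The molecule carries 2 separate instances of a carboxylic acid group (-C(=O)OH) meeting every constraint; each maps to a distinct set of atoms, giving 2 matches.

2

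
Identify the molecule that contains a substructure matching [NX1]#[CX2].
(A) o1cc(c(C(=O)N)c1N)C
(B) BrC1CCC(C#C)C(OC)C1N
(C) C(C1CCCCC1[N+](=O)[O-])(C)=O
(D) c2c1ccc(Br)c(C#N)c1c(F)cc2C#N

[NX1]#[CX2] describes a nitrogen triple-bonded to a two-connected carbon (a nitrile).
(A) has a primary amide (-C(=O)NH2) but the nitrogen is NX3, not NX1.
(B) has a primary amino group (-NH2) but the nitrogen is NX3 (three connections), not NX1 triple-bonded.
(C) has a nitro group (-[N+](=O)[O-]) but there is no C#N triple bond.
(D) contains a nitrile (-C#N), which satisfies every atom and bond constraint.
So the answer is (D).

D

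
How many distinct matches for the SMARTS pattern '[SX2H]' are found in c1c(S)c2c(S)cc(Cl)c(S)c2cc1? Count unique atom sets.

3

[SX2H] is the SMARTS for a thiol: an aliphatic sulfur with two connections, one being H.
The molecule carries 3 separate instances of a thiol (-SH) meeting every constraint; each maps to a distinct set of atoms, giving 3 matches.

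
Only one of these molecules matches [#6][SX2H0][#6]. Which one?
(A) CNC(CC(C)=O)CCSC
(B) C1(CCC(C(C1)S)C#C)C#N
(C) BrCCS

[#6][SX2H0][#6] describes an aliphatic sulfur bridging two carbons with no H on the sulfur (a thioether).
(A) contains a methylthio ether (-SCH3), which satisfies every atom and bond constraint.
(B) has a thiol (-SH) but the sulfur has H1, not H0 bridging two carbons.
(C) has a thiol (-SH) but the sulfur has H1, not H0 bridging two carbons.
So the answer is (A).

A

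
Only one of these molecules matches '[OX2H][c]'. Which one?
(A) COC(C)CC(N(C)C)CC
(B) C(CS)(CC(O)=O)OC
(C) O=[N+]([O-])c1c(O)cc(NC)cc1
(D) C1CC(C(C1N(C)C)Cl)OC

[OX2H][c] describes a hydroxyl oxygen attached to an aromatic carbon (a phenol).
(A) has a methoxy ether (-OCH3) but the oxygen has H0, not H1.
(B) has a methoxy ether (-OCH3) but the oxygen has H0, not H1.
(C) contains a hydroxyl group (-OH), which satisfies every atom and bond constraint.
(D) has a methoxy ether (-OCH3) but the oxygen has H0, not H1.
So the answer is (C).

C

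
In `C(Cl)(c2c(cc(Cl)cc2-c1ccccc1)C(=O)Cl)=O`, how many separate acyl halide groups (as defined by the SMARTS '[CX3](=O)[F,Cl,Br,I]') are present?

2

[CX3](=O)[F,Cl,Br,I] is the SMARTS for an acyl halide: a carbonyl carbon bonded to a halogen.
The molecule carries 2 separate instances of an acyl chloride (-C(=O)Cl) meeting every constraint; each maps to a distinct set of atoms, giving 2 matches.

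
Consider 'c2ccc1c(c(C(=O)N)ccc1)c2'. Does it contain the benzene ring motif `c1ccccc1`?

Yes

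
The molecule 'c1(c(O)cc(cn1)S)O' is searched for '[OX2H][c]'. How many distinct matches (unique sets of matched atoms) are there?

2

[OX2H][c] is the SMARTS for a phenol: a hydroxyl oxygen attached to an aromatic carbon.
The molecule carries 2 separate instances of a hydroxyl group (-OH) meeting every constraint; each maps to a distinct set of atoms, giving 2 matches.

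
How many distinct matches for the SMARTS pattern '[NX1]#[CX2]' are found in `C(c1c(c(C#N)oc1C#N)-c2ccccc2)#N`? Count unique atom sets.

3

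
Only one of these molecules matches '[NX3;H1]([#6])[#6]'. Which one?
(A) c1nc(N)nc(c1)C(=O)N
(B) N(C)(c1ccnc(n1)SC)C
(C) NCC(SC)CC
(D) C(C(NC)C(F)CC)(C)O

D

[NX3;H1]([#6])[#6] describes a trivalent nitrogen with one H, bonded to two carbons (a secondary amine).
(A) has a primary amino group (-NH2) but the nitrogen has H2 and only one carbon neighbour.
(B) has a dimethylamino group (-N(CH3)2) but the nitrogen has H0, not H1.
(C) has a primary amino group (-NH2) but the nitrogen has H2 and only one carbon neighbour.
(D) contains an N-methylamino group (-NHCH3), which satisfies every atom and bond constraint.
So the answer is (D).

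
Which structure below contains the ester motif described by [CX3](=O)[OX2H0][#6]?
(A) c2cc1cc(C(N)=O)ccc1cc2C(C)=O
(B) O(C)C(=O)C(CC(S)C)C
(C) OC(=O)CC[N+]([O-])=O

B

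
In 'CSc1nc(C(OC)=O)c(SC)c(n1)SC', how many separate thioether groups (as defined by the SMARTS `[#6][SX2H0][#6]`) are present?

3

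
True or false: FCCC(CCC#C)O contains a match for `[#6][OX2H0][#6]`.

The pattern [#6][OX2H0][#6] describes an aliphatic oxygen bridging two carbons with no H on the oxygen — an ether.
The closest candidate here is a hydroxyl group (-OH), but the oxygen has H1, not H0 bridging two carbons. No other fragment satisfies the full query, so there is no match.

False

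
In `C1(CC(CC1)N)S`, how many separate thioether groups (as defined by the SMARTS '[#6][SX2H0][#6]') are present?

0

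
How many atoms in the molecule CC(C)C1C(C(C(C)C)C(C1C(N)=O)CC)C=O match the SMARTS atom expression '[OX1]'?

The query [OX1] means: aliphatic oxygen with one total connection — typically a carbonyl =O or an oxide.
Check the 18 heavy atoms by environment: 13× C (X4) → no; 2× C (X3) → no; 2× O (X1) → match; 1× N (X3) → no.
That gives 2 matching atoms.

2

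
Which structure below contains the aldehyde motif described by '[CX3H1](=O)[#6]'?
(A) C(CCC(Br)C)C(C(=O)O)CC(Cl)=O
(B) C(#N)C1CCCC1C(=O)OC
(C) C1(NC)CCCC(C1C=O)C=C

C

[CX3H1](=O)[#6] describes an sp2 carbon with one H, double-bonded to O and single-bonded to carbon (an aldehyde).
(A) has a carboxylic acid group (-C(=O)OH) but the carbonyl carbon has H0 and is bonded to O, not H1.
(B) has a methyl-ester group (-C(=O)OCH3) but the carbonyl carbon has H0, not H1.
(C) contains an aldehyde (-CHO), which satisfies every atom and bond constraint.
So the answer is (C).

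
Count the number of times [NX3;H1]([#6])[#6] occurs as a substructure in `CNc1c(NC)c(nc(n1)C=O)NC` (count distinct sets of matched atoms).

[NX3;H1]([#6])[#6] is the SMARTS for a secondary amine: a trivalent nitrogen with one H, bonded to two carbons.
The molecule carries 3 separate instances of an N-methylamino group (-NHCH3) meeting every constraint; each maps to a distinct set of atoms, giving 3 matches.

3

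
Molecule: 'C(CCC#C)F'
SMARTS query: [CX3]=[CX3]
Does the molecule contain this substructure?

The pattern [CX3]=[CX3] describes a non-aromatic C=C double bond between two sp2 carbons — an alkene.
The closest candidate here is an ethynyl group (-C#CH), but the C-C bond is a triple bond, not a double bond. No other fragment satisfies the full query, so there is no match.

No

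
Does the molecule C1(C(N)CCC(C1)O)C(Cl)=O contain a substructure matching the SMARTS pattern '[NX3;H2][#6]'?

Yes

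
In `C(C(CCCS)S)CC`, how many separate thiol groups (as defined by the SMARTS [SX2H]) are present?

2

[SX2H] is the SMARTS for a thiol: an aliphatic sulfur with two connections, one being H.
The molecule carries 2 separate instances of a thiol (-SH) meeting every constraint; each maps to a distinct set of atoms, giving 2 matches.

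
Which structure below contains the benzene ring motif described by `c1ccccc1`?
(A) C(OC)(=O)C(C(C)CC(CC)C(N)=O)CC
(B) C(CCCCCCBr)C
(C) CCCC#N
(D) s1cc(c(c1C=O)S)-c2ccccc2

D

c1ccccc1 describes six aromatic carbons in a ring (a benzene ring).
(A) has a methyl group (-CH3) but no six-membered all-carbon aromatic ring is present.
(B) has a methyl group (-CH3) but no six-membered all-carbon aromatic ring is present.
(C) has a methyl group (-CH3) but no six-membered all-carbon aromatic ring is present.
(D) contains a phenyl ring, which satisfies every atom and bond constraint.
So the answer is (D).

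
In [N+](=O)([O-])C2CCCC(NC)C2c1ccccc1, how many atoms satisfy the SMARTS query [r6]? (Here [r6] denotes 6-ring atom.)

Check the 17 heavy atoms by environment: 6× C (in 6-ring) → match; 1× N (charge +1, acyclic) → no; 1× O (charge -1, acyclic) → no; 1× O (acyclic) → no; 1× N (acyclic) → no; 1× C (acyclic) → no; 6× c (aromatic, in 6-ring) → match.
Summing the matching environments: 6 + 6 = 12 matching atoms.

12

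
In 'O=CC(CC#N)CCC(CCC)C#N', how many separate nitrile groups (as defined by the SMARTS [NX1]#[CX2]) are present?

2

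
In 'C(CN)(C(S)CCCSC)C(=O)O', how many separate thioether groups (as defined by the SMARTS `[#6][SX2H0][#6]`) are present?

[#6][SX2H0][#6] is the SMARTS for a thioether: an aliphatic sulfur bridging two carbons with no H on the sulfur.
Exactly one fragment in the molecule meets all constraints, giving 1 match.

1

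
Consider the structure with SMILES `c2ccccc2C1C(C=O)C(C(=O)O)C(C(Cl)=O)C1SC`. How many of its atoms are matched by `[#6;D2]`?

6

The query [#6;D2] means: any carbon bonded to exactly two heavy atoms.
Check the 21 heavy atoms by environment: 7× C (D3) → no; 4× O (D1) → no; 1× S (D2) → no; 1× C (D1) → no; 1× C (D2) → match; 1× Cl (D1) → no; 1× c (aromatic, D3) → no; 5× c (aromatic, D2) → match.
Summing the matching environments: 1 + 5 = 6 matching atoms.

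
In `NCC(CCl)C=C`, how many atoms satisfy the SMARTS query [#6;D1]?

1

The query [#6;D1] means: carbon bonded to exactly one heavy atom.
Check the 7 heavy atoms by environment: 3× C (D2) → no; 1× C (D3) → no; 1× Cl (D1) → no; 1× C (D1) → match; 1× N (D1) → no.
That gives 1 matching atom.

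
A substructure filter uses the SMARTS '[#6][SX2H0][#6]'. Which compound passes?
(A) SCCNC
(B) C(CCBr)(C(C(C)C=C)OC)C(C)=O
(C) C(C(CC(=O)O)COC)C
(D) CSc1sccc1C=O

[#6][SX2H0][#6] describes an aliphatic sulfur bridging two carbons with no H on the sulfur (a thioether).
(A) has a thiol (-SH) but the sulfur has H1, not H0 bridging two carbons.
(B) has a methoxy ether (-OCH3) but the bridging atom is O, not S.
(C) has a methoxy ether (-OCH3) but the bridging atom is O, not S.
(D) contains a methylthio ether (-SCH3), which satisfies every atom and bond constraint.
So the answer is (D).

D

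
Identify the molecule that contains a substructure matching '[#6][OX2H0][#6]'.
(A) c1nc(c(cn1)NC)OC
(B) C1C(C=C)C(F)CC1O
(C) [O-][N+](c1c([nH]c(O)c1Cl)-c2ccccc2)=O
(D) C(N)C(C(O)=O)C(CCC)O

A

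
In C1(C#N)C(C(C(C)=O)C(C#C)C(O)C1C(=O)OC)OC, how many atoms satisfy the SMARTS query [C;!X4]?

5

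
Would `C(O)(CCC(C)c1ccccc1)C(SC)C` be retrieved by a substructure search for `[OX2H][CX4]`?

The pattern [OX2H][CX4] describes a hydroxyl oxygen bound to an sp3 (X4) carbon — an aliphatic alcohol.
The molecule carries a hydroxyl group (-OH), whose atoms satisfy every constraint of the query, so the pattern matches.

Yes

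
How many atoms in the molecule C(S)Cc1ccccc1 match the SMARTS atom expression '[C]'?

2

Check the 9 heavy atoms by environment: 2× C → match; 1× S → no; 6× c (aromatic) → no.
That gives 2 matching atoms.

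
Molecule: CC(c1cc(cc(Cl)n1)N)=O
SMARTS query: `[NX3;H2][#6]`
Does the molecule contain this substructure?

Yes

The pattern [NX3;H2][#6] describes a trivalent nitrogen with two H attached to carbon — a primary amine.
The molecule carries a primary amino group (-NH2), whose atoms satisfy every constraint of the query, so the pattern matches.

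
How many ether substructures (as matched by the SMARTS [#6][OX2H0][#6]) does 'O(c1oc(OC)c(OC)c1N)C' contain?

3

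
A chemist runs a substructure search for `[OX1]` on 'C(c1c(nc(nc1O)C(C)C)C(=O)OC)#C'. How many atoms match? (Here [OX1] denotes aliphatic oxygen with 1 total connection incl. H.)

1

The query [OX1] means: aliphatic oxygen with one total connection — typically a carbonyl =O or an oxide.
Check the 16 heavy atoms by environment: 2× n (aromatic, X2) → no; 4× c (aromatic, X3) → no; 2× C (X2) → no; 4× C (X4) → no; 2× O (X2) → no; 1× C (X3) → no; 1× O (X1) → match.
That gives 1 matching atom.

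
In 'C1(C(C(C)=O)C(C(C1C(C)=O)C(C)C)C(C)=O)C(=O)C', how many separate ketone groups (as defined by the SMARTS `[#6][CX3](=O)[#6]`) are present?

4

[#6][CX3](=O)[#6] is the SMARTS for a ketone: a carbonyl carbon (no H) flanked by two carbons.
The molecule carries 4 separate instances of an acetyl/ketone group (-C(=O)CH3) meeting every constraint; each maps to a distinct set of atoms, giving 4 matches.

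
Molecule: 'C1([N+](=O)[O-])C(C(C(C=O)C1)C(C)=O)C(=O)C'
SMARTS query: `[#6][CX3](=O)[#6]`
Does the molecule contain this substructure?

Yes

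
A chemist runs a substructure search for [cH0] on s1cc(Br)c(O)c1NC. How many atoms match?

3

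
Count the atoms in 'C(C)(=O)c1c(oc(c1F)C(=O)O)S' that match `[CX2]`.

0

The query [CX2] means: C with X2: aliphatic carbon with exactly 2 total connections.
Check the 13 heavy atoms by environment: 1× o (aromatic, X2) → no; 4× c (aromatic, X3) → no; 2× C (X3) → no; 2× O (X1) → no; 1× C (X4) → no; 1× S (X2) → no; 1× O (X2) → no; 1× F (X1) → no.
No environment satisfies the query, so 0 matching atoms.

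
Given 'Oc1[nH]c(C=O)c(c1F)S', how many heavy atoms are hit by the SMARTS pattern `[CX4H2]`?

0

The query [CX4H2] means: sp3 carbon (X4) with exactly two hydrogens.
Check the 10 heavy atoms by environment: 1× n (aromatic, H1, X3) → no; 4× c (aromatic, H0, X3) → no; 1× O (H1, X2) → no; 1× C (H1, X3) → no; 1× O (H0, X1) → no; 1× F (H0, X1) → no; 1× S (H1, X2) → no.
No environment satisfies the query, so 0 matching atoms.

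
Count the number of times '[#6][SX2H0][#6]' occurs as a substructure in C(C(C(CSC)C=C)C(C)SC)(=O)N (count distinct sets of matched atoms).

2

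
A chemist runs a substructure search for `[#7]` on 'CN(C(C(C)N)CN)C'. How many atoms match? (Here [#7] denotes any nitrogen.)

3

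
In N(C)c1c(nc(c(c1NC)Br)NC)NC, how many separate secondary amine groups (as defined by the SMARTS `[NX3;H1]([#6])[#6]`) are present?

[NX3;H1]([#6])[#6] is the SMARTS for a secondary amine: a trivalent nitrogen with one H, bonded to two carbons.
The molecule carries 4 separate instances of an N-methylamino group (-NHCH3) meeting every constraint; each maps to a distinct set of atoms, giving 4 matches.

4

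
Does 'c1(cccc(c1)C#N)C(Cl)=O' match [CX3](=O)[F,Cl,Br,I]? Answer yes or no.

The pattern [CX3](=O)[F,Cl,Br,I] describes a carbonyl carbon bonded to a halogen — an acyl halide.
The molecule carries an acyl chloride (-C(=O)Cl), whose atoms satisfy every constraint of the query, so the pattern matches.

Yes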